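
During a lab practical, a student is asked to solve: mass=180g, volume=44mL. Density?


ρ = mass/volume
= 180/44
= 4.091 g/mL

4.091 g/mL


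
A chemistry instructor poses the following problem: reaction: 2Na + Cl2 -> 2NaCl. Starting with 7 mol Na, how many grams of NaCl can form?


Mole ratio NaCl:Na = 2:2
n(NaCl) = 7 × 2/2 = 7.000 mol
mass = 7.000 × 58.44 = 409.08 g

409.08 g


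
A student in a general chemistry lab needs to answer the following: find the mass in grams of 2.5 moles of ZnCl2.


M(ZnCl2) = 136.28 g/mol
mass = n × M = 2.5 × 136.28 = 340.70 g

340.70 g


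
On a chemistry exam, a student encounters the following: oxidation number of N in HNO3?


(+1) + x + 3(-2) = 0, so x = +5
Oxidation number: +5

+5


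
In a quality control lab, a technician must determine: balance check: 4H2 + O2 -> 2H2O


Equation: 4H2 + O2 -> 2H2O
Check atoms: H: 8≠4, O: 2=2
Not balanced

No, not balanced


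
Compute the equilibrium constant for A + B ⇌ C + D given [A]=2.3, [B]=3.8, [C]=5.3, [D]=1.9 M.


Kc = [C][D]/([A][B])
= (5.3^1 × 1.9^1)/(2.3^1 × 3.8^1)
= 10.07/8.74
= 1.152

1.152


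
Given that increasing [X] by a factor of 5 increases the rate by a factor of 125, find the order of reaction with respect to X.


rate ∝ [X]^n
5^n = 125 → n = 3
Order in X: 3

3


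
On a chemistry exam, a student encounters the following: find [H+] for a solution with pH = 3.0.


[H+] = 10^(-pH) = 10^(-3.0)
= 1.0×10^-3 M

1.0×10^-3 M


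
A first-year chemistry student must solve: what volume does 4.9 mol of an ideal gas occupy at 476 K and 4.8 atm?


PV = nRT  (R = 0.08206 L·atm/(mol·K))
V = nRT/P = 4.9×0.08206×476/4.8
= 39.874 L

39.874 L


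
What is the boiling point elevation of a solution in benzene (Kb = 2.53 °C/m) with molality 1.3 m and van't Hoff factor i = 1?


ΔTb = Kb × m × i
= 2.53 × 1.3 × 1
= 3.289 °C

3.289 °C


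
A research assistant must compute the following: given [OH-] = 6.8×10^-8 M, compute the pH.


pOH = -log10([OH-]) = -log10(6.8×10^-8)
= 8 - log10(6.8) = 7.17
pH = 14 - pOH = 14 - 7.17 = 6.83

6.83


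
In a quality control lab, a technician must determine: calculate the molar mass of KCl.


M(KCl) = 1×39.1 + 1×35.45
= 39.1 + 35.45
= 74.55 g/mol

74.55 g/mol


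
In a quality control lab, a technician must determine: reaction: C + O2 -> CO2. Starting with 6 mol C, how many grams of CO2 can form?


Mole ratio CO2:C = 1:1
n(CO2) = 6 × 1/1 = 6.000 mol
mass = 6.000 × 44.01 = 264.06 g

264.06 g


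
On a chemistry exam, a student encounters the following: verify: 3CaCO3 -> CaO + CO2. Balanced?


Equation: 3CaCO3 -> CaO + CO2
Check atoms: C: 3≠1, Ca: 3≠1, O: 9≠3
Not balanced

No, not balanced


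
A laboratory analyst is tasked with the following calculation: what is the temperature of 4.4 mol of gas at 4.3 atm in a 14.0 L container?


PV = nRT  (R = 0.08206 L·atm/(mol·K))
T = PV/(nR) = 4.3×14.0/(4.4×0.08206)
= 60.20/0.361064
= 166.73 K

166.73 K


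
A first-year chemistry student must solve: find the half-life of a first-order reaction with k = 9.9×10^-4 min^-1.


t½ = ln2/k = 0.693147/(9.9×10^-4 min^-1)
= 700.1 min

700.1 min


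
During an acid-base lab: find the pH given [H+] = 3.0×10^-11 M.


pH = -log10([H+]) = -log10(3.0×10^-11)
= 11 - log10(3.0)
= 11 - 0.48
= 10.52

10.52


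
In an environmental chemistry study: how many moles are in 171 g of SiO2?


M(SiO2) = 60.09 g/mol
n = mass/M = 171/60.09 = 2.8457 mol

2.8457 mol


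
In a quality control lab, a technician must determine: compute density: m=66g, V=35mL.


ρ = mass/volume
= 66/35
= 1.886 g/mL

1.886 g/mL


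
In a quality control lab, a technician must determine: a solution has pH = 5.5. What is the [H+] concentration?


[H+] = 10^(-pH) = 10^(-5.5)
= 3.16×10^-6 M

3.16×10^-6 M


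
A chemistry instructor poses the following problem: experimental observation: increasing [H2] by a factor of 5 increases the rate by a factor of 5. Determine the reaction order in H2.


rate ∝ [H2]^n
5^n = 5 → n = 1
Order in H2: 1

1


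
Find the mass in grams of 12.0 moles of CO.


M(CO) = 28.01 g/mol
mass = n × M = 12.0 × 28.01 = 336.12 g

336.12 g


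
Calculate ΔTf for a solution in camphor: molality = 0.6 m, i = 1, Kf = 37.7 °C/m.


ΔTf = Kf × m × i
= 37.7 × 0.6 × 1
= 22.62 °C

22.62 °C


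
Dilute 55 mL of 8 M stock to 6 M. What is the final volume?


C1V1 = C2V2
8 × 55 = 6 × V2
V2 = 440/6 = 73.33 mL

73.33 mL


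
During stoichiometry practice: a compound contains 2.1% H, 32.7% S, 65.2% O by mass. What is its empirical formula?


Assume 100 g sample. Moles of each element:
  H: 2.1/1.008 = 2.083 mol
  S: 32.7/32.07 = 1.02 mol
  O: 65.2/16.0 = 4.075 mol
Divide by smallest (1.02):
  H: 2.083/1.02 = 2.04
  S: 1.02/1.02 = 1.0
  O: 4.075/1.02 = 4.0
Empirical formula: H2SO4

H2SO4


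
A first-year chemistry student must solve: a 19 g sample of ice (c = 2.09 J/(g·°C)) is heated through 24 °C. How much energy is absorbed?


q = mcΔT = 19 × 2.09 × 24
= 953.04 J

953.04 J


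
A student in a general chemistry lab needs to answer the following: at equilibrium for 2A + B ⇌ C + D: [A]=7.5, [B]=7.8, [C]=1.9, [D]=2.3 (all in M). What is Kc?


Kc = [C][D]/([A]^2[B])
= (1.9^1 × 2.3^1)/(7.5^2 × 7.8^1)
= 4.37/438.75
= 0.009960

0.009960


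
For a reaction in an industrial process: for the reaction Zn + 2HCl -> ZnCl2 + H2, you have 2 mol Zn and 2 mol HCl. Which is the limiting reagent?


Mole ratio available / coefficient:
  Zn: 2/1 = 2.000
  HCl: 2/2 = 1.000
Smaller ratio is limiting.

HCl


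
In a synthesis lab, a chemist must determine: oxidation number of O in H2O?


O is usually -2
Oxidation number: -2

-2


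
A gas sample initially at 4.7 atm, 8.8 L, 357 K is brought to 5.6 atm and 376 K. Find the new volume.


P1V1/T1 = P2V2/T2
V2 = P1V1T2/(T1P2)
= 4.7×8.8×376/(357×5.6)
= 7.779 L

7.779 L


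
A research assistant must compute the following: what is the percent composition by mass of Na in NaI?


M(NaI) = 1×22.99 + 1×126.9 = 149.89 g/mol
Mass of Na = 1 × 22.99 = 22.99 g/mol
% Na = 22.99/149.89 × 100 = 15.34%

15.34%


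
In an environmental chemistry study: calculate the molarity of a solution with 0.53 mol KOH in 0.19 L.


M = n/V = 0.53/0.19 = 2.789 mol/L

2.789 M


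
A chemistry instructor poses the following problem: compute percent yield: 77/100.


% yield = actual/theoretical × 100
= 77/100 × 100
= 77.0%

77.0%


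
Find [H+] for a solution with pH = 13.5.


[H+] = 10^(-pH) = 10^(-13.5)
= 3.16×10^-14 M

3.16×10^-14 M


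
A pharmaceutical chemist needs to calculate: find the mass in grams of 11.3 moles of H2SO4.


M(H2SO4) = 98.09 g/mol
mass = n × M = 11.3 × 98.09 = 1108.42 g

1108.42 g


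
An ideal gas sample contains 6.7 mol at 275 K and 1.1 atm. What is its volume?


PV = nRT  (R = 0.08206 L·atm/(mol·K))
V = nRT/P = 6.7×0.08206×275/1.1
= 137.45 L

137.45 L


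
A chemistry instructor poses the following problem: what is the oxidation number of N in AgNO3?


(+1) + x + 3(-2) = 0, so x = +5
Oxidation number: +5

+5


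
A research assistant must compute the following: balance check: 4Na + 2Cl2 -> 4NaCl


Equation: 4Na + 2Cl2 -> 4NaCl
Check atoms: Cl: 4=4, Na: 4=4
Balanced

Yes, balanced


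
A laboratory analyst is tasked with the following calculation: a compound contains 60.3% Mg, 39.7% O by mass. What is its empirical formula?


Assume 100 g sample. Moles of each element:
  Mg: 60.3/24.31 = 2.48 mol
  O: 39.7/16.0 = 2.481 mol
Divide by smallest (2.48):
  Mg: 2.48/2.48 = 1.0
  O: 2.481/2.48 = 1.0
Empirical formula: MgO

MgO


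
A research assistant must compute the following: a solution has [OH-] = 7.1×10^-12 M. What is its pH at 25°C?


pOH = -log10([OH-]) = -log10(7.1×10^-12)
= 12 - log10(7.1) = 11.15
pH = 14 - pOH = 14 - 11.15 = 2.85

2.85


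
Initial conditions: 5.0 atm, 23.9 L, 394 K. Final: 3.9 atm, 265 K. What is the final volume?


P1V1/T1 = P2V2/T2
V2 = P1V1T2/(T1P2)
= 5.0×23.9×265/(394×3.9)
= 20.609 L

20.609 L


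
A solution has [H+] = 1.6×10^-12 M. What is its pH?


pH = -log10([H+]) = -log10(1.6×10^-12)
= 12 - log10(1.6)
= 12 - 0.2
= 11.8

11.8


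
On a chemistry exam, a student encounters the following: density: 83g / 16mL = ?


ρ = mass/volume
= 83/16
= 5.188 g/mL

5.188 g/mL


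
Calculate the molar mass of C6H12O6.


M(C6H12O6) = 6×12.01 + 12×1.008 + 6×16.0
= 72.06 + 12.1 + 96.0
= 180.16 g/mol

180.16 g/mol


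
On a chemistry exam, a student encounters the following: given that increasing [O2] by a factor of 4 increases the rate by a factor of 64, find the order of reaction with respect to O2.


rate ∝ [O2]^n
4^n = 64 → n = 3
Order in O2: 3

3


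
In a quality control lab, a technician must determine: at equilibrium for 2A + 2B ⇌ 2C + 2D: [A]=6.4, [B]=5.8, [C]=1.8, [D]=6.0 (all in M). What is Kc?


Kc = [C]^2[D]^2/([A]^2[B]^2)
= (1.8^2 × 6.0^2)/(6.4^2 × 5.8^2)
= 116.64/1377.8944
= 0.08465

0.08465


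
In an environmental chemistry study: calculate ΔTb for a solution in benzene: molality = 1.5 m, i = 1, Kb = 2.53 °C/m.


ΔTb = Kb × m × i
= 2.53 × 1.5 × 1
= 3.795 °C

3.795 °C


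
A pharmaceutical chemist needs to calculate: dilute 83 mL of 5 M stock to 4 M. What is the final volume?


C1V1 = C2V2
5 × 83 = 4 × V2
V2 = 415/4 = 103.75 mL

103.75 mL


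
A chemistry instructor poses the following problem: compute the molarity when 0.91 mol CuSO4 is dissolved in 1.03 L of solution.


M = n/V = 0.91/1.03 = 0.883 mol/L

0.883 M


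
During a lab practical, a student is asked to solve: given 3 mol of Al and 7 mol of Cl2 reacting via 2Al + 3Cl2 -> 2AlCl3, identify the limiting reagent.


Mole ratio available / coefficient:
  Al: 3/2 = 1.500
  Cl2: 7/3 = 2.333
Smaller ratio is limiting.

Al


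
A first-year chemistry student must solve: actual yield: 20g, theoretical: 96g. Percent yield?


% yield = actual/theoretical × 100
= 20/96 × 100
= 20.83%

20.83%


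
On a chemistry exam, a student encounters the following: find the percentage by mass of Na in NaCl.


M(NaCl) = 1×22.99 + 1×35.45 = 58.44 g/mol
Mass of Na = 1 × 22.99 = 22.99 g/mol
% Na = 22.99/58.44 × 100 = 39.34%

39.34%


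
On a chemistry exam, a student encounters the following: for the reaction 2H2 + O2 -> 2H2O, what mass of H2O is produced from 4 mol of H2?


Mole ratio H2O:H2 = 2:2
n(H2O) = 4 × 2/2 = 4.000 mol
mass = 4.000 × 18.02 = 72.08 g

72.08 g


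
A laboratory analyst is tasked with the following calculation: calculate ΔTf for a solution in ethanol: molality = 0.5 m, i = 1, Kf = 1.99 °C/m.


ΔTf = Kf × m × i
= 1.99 × 0.5 × 1
= 0.995 °C

0.995 °C


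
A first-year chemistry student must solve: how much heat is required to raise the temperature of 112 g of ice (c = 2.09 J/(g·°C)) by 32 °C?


q = mcΔT = 112 × 2.09 × 32
= 7490.56 J

7490.56 J


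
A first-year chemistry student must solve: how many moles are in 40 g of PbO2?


M(PbO2) = 239.2 g/mol
n = mass/M = 40/239.2 = 0.1672 mol

0.1672 mol


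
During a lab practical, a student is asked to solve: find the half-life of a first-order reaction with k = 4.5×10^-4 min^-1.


t½ = ln2/k = 0.693147/(4.5×10^-4 min^-1)
= 1540 min

1540 min


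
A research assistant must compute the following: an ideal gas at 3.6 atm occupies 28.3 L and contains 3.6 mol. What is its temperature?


PV = nRT  (R = 0.08206 L·atm/(mol·K))
T = PV/(nR) = 3.6×28.3/(3.6×0.08206)
= 101.88/0.295416
= 344.87 K

344.87 K


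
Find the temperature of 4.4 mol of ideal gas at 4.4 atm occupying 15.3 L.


PV = nRT  (R = 0.08206 L·atm/(mol·K))
T = PV/(nR) = 4.4×15.3/(4.4×0.08206)
= 67.32/0.361064
= 186.45 K

186.45 K


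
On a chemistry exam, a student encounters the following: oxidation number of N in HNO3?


(+1) + x + 3(-2) = 0, so x = +5
Oxidation number: +5

+5


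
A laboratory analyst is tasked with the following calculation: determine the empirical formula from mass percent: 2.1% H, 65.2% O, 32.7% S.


Assume 100 g sample. Moles of each element:
  H: 2.1/1.008 = 2.083 mol
  O: 65.2/16.0 = 4.075 mol
  S: 32.7/32.07 = 1.02 mol
Divide by smallest (1.02):
  H: 2.083/1.02 = 2.04
  O: 4.075/1.02 = 4.0
  S: 1.02/1.02 = 1.0
Empirical formula: H2SO4

H2SO4


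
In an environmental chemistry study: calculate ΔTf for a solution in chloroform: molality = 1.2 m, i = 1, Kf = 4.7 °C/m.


ΔTf = Kf × m × i
= 4.7 × 1.2 × 1
= 5.64 °C

5.64 °C


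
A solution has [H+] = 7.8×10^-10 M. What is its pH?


pH = -log10([H+]) = -log10(7.8×10^-10)
= 10 - log10(7.8)
= 10 - 0.89
= 9.11

9.11


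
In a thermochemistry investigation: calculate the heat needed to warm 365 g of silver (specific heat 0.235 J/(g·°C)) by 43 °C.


q = mcΔT = 365 × 0.235 × 43
= 3688.33 J

3688.33 J


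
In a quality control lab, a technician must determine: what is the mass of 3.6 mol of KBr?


M(KBr) = 119.0 g/mol
mass = n × M = 3.6 × 119.0 = 428.40 g

428.40 g


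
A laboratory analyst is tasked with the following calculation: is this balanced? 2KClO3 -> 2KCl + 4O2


Equation: 2KClO3 -> 2KCl + 4O2
Check atoms: Cl: 2=2, K: 2=2, O: 6≠8
Not balanced

No, not balanced


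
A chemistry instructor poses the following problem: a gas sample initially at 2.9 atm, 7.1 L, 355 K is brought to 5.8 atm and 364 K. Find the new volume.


P1V1/T1 = P2V2/T2
V2 = P1V1T2/(T1P2)
= 2.9×7.1×364/(355×5.8)
= 3.64 L

3.64 L


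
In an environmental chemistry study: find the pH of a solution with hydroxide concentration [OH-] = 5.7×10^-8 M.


pOH = -log10([OH-]) = -log10(5.7×10^-8)
= 8 - log10(5.7) = 7.24
pH = 14 - pOH = 14 - 7.24 = 6.76

6.76


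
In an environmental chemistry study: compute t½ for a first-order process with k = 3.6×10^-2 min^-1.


t½ = ln2/k = 0.693147/(3.6×10^-2 min^-1)
= 19.25 min

19.25 min


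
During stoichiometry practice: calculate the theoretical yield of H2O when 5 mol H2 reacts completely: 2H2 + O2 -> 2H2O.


Mole ratio H2O:H2 = 2:2
n(H2O) = 5 × 2/2 = 5.000 mol
mass = 5.000 × 18.02 = 90.1 g

90.1 g


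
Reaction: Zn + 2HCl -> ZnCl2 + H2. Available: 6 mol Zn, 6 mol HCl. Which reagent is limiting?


Mole ratio available / coefficient:
  Zn: 6/1 = 6.000
  HCl: 6/2 = 3.000
Smaller ratio is limiting.

HCl


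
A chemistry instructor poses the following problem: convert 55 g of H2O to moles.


M(H2O) = 18.02 g/mol
n = mass/M = 55/18.02 = 3.0522 mol

3.0522 mol


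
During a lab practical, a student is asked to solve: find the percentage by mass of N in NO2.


M(NO2) = 1×14.01 + 2×16.0 = 46.01 g/mol
Mass of N = 1 × 14.01 = 14.01 g/mol
% N = 14.01/46.01 × 100 = 30.45%

30.45%


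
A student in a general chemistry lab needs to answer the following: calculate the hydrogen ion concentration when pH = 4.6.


[H+] = 10^(-pH) = 10^(-4.6)
= 2.51×10^-5 M

2.51×10^-5 M


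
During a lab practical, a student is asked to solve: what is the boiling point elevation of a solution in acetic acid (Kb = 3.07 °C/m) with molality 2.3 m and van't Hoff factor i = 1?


ΔTb = Kb × m × i
= 3.07 × 2.3 × 1
= 7.061 °C

7.061 °C


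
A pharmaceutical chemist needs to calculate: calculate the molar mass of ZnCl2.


M(ZnCl2) = 1×65.38 + 2×35.45
= 65.38 + 70.9
= 136.28 g/mol

136.28 g/mol


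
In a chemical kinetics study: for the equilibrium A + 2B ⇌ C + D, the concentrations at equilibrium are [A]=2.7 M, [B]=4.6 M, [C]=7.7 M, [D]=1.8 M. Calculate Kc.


Kc = [C][D]/([A][B]^2)
= (7.7^1 × 1.8^1)/(2.7^1 × 4.6^2)
= 13.86/57.132
= 0.2426

0.2426


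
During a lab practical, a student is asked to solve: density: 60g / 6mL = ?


ρ = mass/volume
= 60/6
= 10.0 g/mL

10.0 g/mL


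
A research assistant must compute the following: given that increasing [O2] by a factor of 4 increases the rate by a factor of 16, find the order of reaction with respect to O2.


rate ∝ [O2]^n
4^n = 16 → n = 2
Order in O2: 2

2


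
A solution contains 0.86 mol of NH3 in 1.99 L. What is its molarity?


M = n/V = 0.86/1.99 = 0.432 mol/L

0.432 M


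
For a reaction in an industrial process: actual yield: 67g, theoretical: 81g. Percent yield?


% yield = actual/theoretical × 100
= 67/81 × 100
= 82.72%

82.72%


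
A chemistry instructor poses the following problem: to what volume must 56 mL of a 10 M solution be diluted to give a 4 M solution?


C1V1 = C2V2
10 × 56 = 4 × V2
V2 = 560/4 = 140.0 mL

140.0 mL


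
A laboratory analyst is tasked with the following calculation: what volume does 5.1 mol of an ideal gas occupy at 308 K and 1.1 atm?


PV = nRT  (R = 0.08206 L·atm/(mol·K))
V = nRT/P = 5.1×0.08206×308/1.1
= 117.182 L

117.182 L


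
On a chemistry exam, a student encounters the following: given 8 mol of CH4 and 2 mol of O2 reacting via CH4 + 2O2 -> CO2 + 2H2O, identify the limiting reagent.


Mole ratio available / coefficient:
  CH4: 8/1 = 8.000
  O2: 2/2 = 1.000
Smaller ratio is limiting.

O2


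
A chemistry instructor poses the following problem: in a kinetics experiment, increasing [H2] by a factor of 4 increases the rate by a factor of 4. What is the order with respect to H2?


rate ∝ [H2]^n
4^n = 4 → n = 1
Order in H2: 1

1


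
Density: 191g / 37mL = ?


ρ = mass/volume
= 191/37
= 5.162 g/mL

5.162 g/mL


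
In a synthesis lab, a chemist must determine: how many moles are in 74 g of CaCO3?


M(CaCO3) = 100.09 g/mol
n = mass/M = 74/100.09 = 0.7393 mol

0.7393 mol


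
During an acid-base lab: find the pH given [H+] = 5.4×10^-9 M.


pH = -log10([H+]) = -log10(5.4×10^-9)
= 9 - log10(5.4)
= 9 - 0.73
= 8.27

8.27


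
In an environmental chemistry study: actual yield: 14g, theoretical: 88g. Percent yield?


% yield = actual/theoretical × 100
= 14/88 × 100
= 15.91%

15.91%


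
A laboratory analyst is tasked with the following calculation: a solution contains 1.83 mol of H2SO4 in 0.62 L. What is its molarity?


M = n/V = 1.83/0.62 = 2.952 mol/L

2.952 M


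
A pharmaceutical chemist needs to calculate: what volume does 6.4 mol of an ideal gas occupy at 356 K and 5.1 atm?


PV = nRT  (R = 0.08206 L·atm/(mol·K))
V = nRT/P = 6.4×0.08206×356/5.1
= 36.66 L

36.66 L


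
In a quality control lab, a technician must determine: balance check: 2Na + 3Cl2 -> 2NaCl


Equation: 2Na + 3Cl2 -> 2NaCl
Check atoms: Cl: 6≠2, Na: 2=2
Not balanced

No, not balanced


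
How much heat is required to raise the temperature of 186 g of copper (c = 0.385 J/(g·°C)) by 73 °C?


q = mcΔT = 186 × 0.385 × 73
= 5227.53 J

5227.53 J


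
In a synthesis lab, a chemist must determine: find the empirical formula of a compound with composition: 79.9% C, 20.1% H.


Assume 100 g sample. Moles of each element:
  C: 79.9/12.01 = 6.653 mol
  H: 20.1/1.008 = 19.94 mol
Divide by smallest (6.653):
  C: 6.653/6.653 = 1.0
  H: 19.94/6.653 = 3.0
Empirical formula: CH3

CH3


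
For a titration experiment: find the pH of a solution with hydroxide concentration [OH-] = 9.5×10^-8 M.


pOH = -log10([OH-]) = -log10(9.5×10^-8)
= 8 - log10(9.5) = 7.02
pH = 14 - pOH = 14 - 7.02 = 6.98

6.98


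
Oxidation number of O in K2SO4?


O is usually -2
Oxidation number: -2

-2


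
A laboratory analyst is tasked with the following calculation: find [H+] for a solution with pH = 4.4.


[H+] = 10^(-pH) = 10^(-4.4)
= 3.98×10^-5 M

3.98×10^-5 M


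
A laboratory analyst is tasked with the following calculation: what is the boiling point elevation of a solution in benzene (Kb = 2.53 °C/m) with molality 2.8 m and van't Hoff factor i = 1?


ΔTb = Kb × m × i
= 2.53 × 2.8 × 1
= 7.084 °C

7.084 °C


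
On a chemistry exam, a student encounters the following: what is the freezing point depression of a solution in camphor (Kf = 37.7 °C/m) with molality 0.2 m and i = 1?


ΔTf = Kf × m × i
= 37.7 × 0.2 × 1
= 7.54 °C

7.54 °C


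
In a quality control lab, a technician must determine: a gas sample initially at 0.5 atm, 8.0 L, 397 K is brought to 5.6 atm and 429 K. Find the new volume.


P1V1/T1 = P2V2/T2
V2 = P1V1T2/(T1P2)
= 0.5×8.0×429/(397×5.6)
= 0.772 L

0.772 L


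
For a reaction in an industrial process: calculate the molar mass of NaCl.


M(NaCl) = 1×22.99 + 1×35.45
= 22.99 + 35.45
= 58.44 g/mol

58.44 g/mol


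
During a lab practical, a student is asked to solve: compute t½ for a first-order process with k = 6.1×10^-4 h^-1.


t½ = ln2/k = 0.693147/(6.1×10^-4 h^-1)
= 1136 h

1136 h


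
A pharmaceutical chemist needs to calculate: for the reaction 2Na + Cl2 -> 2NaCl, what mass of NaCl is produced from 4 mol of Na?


Mole ratio NaCl:Na = 2:2
n(NaCl) = 4 × 2/2 = 4.000 mol
mass = 4.000 × 58.44 = 233.76 g

233.76 g


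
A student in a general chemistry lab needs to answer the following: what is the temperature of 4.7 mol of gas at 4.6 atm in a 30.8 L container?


PV = nRT  (R = 0.08206 L·atm/(mol·K))
T = PV/(nR) = 4.6×30.8/(4.7×0.08206)
= 141.68/0.385682
= 367.35 K

367.35 K


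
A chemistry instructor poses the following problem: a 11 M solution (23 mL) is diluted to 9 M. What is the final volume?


C1V1 = C2V2
11 × 23 = 9 × V2
V2 = 253/9 = 28.11 mL

28.11 mL


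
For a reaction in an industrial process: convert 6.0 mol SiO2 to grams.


M(SiO2) = 60.09 g/mol
mass = n × M = 6.0 × 60.09 = 360.54 g

360.54 g


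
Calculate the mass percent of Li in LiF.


M(LiF) = 1×6.94 + 1×19.0 = 25.94 g/mol
Mass of Li = 1 × 6.94 = 6.94 g/mol
% Li = 6.94/25.94 × 100 = 26.75%

26.75%


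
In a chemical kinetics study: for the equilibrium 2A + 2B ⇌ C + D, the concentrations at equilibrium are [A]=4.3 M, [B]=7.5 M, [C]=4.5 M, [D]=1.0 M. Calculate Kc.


Kc = [C][D]/([A]^2[B]^2)
= (4.5^1 × 1.0^1)/(4.3^2 × 7.5^2)
= 4.5/1040.0625
= 0.004327

0.004327


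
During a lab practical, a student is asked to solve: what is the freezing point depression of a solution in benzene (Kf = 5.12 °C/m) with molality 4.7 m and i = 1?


ΔTf = Kf × m × i
= 5.12 × 4.7 × 1
= 24.064 °C

24.064 °C


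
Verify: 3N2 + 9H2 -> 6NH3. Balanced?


Equation: 3N2 + 9H2 -> 6NH3
Check atoms: H: 18=18, N: 6=6
Balanced

Yes, balanced


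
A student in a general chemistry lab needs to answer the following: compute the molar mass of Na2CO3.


M(Na2CO3) = 2×22.99 + 1×12.01 + 3×16.0
= 45.98 + 12.01 + 48.0
= 105.99 g/mol

105.99 g/mol


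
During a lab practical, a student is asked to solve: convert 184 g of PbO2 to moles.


M(PbO2) = 239.2 g/mol
n = mass/M = 184/239.2 = 0.7692 mol

0.7692 mol


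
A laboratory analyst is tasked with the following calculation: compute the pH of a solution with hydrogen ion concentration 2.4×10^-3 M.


pH = -log10([H+]) = -log10(2.4×10^-3)
= 3 - log10(2.4)
= 3 - 0.38
= 2.62

2.62


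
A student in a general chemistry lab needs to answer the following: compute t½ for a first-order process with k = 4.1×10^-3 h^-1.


t½ = ln2/k = 0.693147/(4.1×10^-3 h^-1)
= 169.1 h

169.1 h


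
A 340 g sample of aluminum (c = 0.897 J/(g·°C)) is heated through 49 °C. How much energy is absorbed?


q = mcΔT = 340 × 0.897 × 49
= 14944.02 J

14944.02 J


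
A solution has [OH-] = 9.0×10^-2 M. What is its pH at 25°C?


pOH = -log10([OH-]) = -log10(9.0×10^-2)
= 2 - log10(9.0) = 1.05
pH = 14 - pOH = 14 - 1.05 = 12.95

12.95


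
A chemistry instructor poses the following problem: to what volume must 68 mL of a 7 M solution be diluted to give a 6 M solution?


C1V1 = C2V2
7 × 68 = 6 × V2
V2 = 476/6 = 79.33 mL

79.33 mL


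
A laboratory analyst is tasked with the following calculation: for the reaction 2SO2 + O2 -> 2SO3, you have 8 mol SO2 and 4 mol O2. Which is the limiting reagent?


Mole ratio available / coefficient:
  SO2: 8/2 = 4.000
  O2: 4/1 = 4.000
Smaller ratio is limiting.

neither (stoichiometric); SO2 and O2 are fully consumed


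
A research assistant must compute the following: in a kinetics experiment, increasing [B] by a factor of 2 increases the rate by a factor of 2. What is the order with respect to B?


rate ∝ [B]^n
2^n = 2 → n = 1
Order in B: 1

1


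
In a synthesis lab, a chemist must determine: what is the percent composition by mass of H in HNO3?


M(HNO3) = 1×1.008 + 1×14.01 + 3×16.0 = 63.018 g/mol
Mass of H = 1 × 1.008 = 1.008 g/mol
% H = 1.008/63.018 × 100 = 1.60%

1.60%


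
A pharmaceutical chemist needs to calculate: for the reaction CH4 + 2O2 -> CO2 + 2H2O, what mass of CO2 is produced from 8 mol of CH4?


Mole ratio CO2:CH4 = 1:1
n(CO2) = 8 × 1/1 = 8.000 mol
mass = 8.000 × 44.01 = 352.08 g

352.08 g


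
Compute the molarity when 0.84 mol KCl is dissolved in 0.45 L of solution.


M = n/V = 0.84/0.45 = 1.867 mol/L

1.867 M


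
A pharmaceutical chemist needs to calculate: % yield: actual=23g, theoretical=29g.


% yield = actual/theoretical × 100
= 23/29 × 100
= 79.31%

79.31%


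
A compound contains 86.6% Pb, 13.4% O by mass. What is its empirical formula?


Assume 100 g sample. Moles of each element:
  Pb: 86.6/207.2 = 0.418 mol
  O: 13.4/16.0 = 0.838 mol
Divide by smallest (0.418):
  Pb: 0.418/0.418 = 1.0
  O: 0.838/0.418 = 2.0
Empirical formula: PbO2

PbO2


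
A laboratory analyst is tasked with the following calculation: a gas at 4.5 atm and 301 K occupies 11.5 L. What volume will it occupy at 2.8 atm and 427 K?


P1V1/T1 = P2V2/T2
V2 = P1V1T2/(T1P2)
= 4.5×11.5×427/(301×2.8)
= 26.219 L

26.219 L


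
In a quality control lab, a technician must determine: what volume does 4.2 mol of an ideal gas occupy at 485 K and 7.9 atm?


PV = nRT  (R = 0.08206 L·atm/(mol·K))
V = nRT/P = 4.2×0.08206×485/7.9
= 21.159 L

21.159 L


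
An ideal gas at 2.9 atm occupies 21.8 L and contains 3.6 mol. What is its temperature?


PV = nRT  (R = 0.08206 L·atm/(mol·K))
T = PV/(nR) = 2.9×21.8/(3.6×0.08206)
= 63.22/0.295416
= 214.00 K

214.00 K


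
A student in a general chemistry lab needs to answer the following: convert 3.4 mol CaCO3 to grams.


M(CaCO3) = 100.09 g/mol
mass = n × M = 3.4 × 100.09 = 340.31 g

340.31 g


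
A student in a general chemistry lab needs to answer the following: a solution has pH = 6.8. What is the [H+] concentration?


[H+] = 10^(-pH) = 10^(-6.8)
= 1.58×10^-7 M

1.58×10^-7 M


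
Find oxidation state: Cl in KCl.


halide: -1
Oxidation number: -1

-1


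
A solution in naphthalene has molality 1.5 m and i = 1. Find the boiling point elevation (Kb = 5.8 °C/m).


ΔTb = Kb × m × i
= 5.8 × 1.5 × 1
= 8.7 °C

8.7 °C


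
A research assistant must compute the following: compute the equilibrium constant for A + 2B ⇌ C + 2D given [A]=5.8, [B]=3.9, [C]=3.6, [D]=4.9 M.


Kc = [C][D]^2/([A][B]^2)
= (3.6^1 × 4.9^2)/(5.8^1 × 3.9^2)
= 86.436/88.218
= 0.9798

0.9798


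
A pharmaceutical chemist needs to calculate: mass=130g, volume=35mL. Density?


ρ = mass/volume
= 130/35
= 3.714 g/mL

3.714 g/mL


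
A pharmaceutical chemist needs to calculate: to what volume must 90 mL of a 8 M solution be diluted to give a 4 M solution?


C1V1 = C2V2
8 × 90 = 4 × V2
V2 = 720/4 = 180.0 mL

180.0 mL


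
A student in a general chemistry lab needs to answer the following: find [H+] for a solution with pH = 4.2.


[H+] = 10^(-pH) = 10^(-4.2)
= 6.31×10^-5 M

6.31×10^-5 M


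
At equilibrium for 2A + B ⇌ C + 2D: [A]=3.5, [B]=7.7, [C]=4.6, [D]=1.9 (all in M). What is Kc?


Kc = [C][D]^2/([A]^2[B])
= (4.6^1 × 1.9^2)/(3.5^2 × 7.7^1)
= 16.606/94.325
= 0.1761

0.1761


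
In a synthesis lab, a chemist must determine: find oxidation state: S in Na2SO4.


2(+1) + x + 4(-2) = 0, so x = +6
Oxidation number: +6

+6


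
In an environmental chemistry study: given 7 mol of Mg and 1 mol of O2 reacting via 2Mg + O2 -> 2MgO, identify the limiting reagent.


Mole ratio available / coefficient:
  Mg: 7/2 = 3.500
  O2: 1/1 = 1.000
Smaller ratio is limiting.

O2


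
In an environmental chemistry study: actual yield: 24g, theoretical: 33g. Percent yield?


% yield = actual/theoretical × 100
= 24/33 × 100
= 72.73%

72.73%


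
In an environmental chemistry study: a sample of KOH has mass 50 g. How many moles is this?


M(KOH) = 56.11 g/mol
n = mass/M = 50/56.11 = 0.8911 mol

0.8911 mol


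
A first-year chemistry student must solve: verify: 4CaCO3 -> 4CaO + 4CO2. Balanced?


Equation: 4CaCO3 -> 4CaO + 4CO2
Check atoms: C: 4=4, Ca: 4=4, O: 12=12
Balanced

Yes, balanced


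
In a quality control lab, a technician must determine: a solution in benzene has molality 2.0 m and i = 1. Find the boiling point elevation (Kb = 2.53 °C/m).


ΔTb = Kb × m × i
= 2.53 × 2.0 × 1
= 5.06 °C

5.06 °C


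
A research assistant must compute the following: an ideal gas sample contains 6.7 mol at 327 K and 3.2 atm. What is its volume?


PV = nRT  (R = 0.08206 L·atm/(mol·K))
V = nRT/P = 6.7×0.08206×327/3.2
= 56.183 L

56.183 L


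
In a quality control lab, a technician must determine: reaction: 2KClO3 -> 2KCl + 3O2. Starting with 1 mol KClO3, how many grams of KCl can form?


Mole ratio KCl:KClO3 = 2:2
n(KCl) = 1 × 2/2 = 1.000 mol
mass = 1.000 × 74.55 = 74.55 g

74.55 g


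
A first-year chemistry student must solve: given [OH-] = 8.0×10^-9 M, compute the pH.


pOH = -log10([OH-]) = -log10(8.0×10^-9)
= 9 - log10(8.0) = 8.1
pH = 14 - pOH = 14 - 8.1 = 5.9

5.9


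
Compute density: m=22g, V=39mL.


ρ = mass/volume
= 22/39
= 0.564 g/mL

0.564 g/mL


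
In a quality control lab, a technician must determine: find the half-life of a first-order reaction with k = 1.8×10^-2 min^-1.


t½ = ln2/k = 0.693147/(1.8×10^-2 min^-1)
= 38.51 min

38.51 min


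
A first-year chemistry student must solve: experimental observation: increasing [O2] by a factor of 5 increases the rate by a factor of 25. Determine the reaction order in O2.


rate ∝ [O2]^n
5^n = 25 → n = 2
Order in O2: 2

2


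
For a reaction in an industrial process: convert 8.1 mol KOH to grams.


M(KOH) = 56.11 g/mol
mass = n × M = 8.1 × 56.11 = 454.49 g

454.49 g


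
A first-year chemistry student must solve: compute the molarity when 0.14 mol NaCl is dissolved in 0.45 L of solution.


M = n/V = 0.14/0.45 = 0.311 mol/L

0.311 M


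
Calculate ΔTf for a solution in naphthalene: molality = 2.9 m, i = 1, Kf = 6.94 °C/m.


ΔTf = Kf × m × i
= 6.94 × 2.9 × 1
= 20.126 °C

20.126 °C


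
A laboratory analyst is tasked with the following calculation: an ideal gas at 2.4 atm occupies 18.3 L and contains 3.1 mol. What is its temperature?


PV = nRT  (R = 0.08206 L·atm/(mol·K))
T = PV/(nR) = 2.4×18.3/(3.1×0.08206)
= 43.92/0.254386
= 172.65 K

172.65 K


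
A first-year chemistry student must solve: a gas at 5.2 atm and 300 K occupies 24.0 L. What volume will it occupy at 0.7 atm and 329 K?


P1V1/T1 = P2V2/T2
V2 = P1V1T2/(T1P2)
= 5.2×24.0×329/(300×0.7)
= 195.52 L

195.52 L


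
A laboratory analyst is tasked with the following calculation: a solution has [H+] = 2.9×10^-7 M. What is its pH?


pH = -log10([H+]) = -log10(2.9×10^-7)
= 7 - log10(2.9)
= 7 - 0.46
= 6.54

6.54


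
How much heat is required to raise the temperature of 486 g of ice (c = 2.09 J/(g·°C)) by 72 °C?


q = mcΔT = 486 × 2.09 × 72
= 73133.28 J

73133.28 J


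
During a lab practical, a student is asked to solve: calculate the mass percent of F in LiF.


M(LiF) = 1×6.94 + 1×19.0 = 25.94 g/mol
Mass of F = 1 × 19.0 = 19.00 g/mol
% F = 19.00/25.94 × 100 = 73.25%

73.25%


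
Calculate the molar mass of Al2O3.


M(Al2O3) = 2×26.98 + 3×16.0
= 53.96 + 48.0
= 101.96 g/mol

101.96 g/mol


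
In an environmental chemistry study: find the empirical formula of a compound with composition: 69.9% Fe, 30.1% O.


Assume 100 g sample. Moles of each element:
  Fe: 69.9/55.85 = 1.252 mol
  O: 30.1/16.0 = 1.881 mol
Divide by smallest (1.252):
  Fe: 1.252/1.252 = 1.0
  O: 1.881/1.252 = 1.5
Multiply all ratios by 2 to obtain whole numbers.
Empirical formula: Fe2O3

Fe2O3


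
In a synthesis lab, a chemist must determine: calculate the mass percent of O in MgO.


M(MgO) = 1×24.31 + 1×16.0 = 40.31 g/mol
Mass of O = 1 × 16.0 = 16.00 g/mol
% O = 16.00/40.31 × 100 = 39.69%

39.69%


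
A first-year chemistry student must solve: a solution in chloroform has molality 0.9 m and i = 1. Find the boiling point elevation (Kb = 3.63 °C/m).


ΔTb = Kb × m × i
= 3.63 × 0.9 × 1
= 3.267 °C

3.267 °C


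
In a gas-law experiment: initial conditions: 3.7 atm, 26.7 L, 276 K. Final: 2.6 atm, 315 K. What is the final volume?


P1V1/T1 = P2V2/T2
V2 = P1V1T2/(T1P2)
= 3.7×26.7×315/(276×2.6)
= 43.365 L

43.365 L


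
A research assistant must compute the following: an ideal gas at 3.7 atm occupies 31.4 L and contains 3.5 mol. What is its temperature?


PV = nRT  (R = 0.08206 L·atm/(mol·K))
T = PV/(nR) = 3.7×31.4/(3.5×0.08206)
= 116.18/0.287210
= 404.51 K

404.51 K


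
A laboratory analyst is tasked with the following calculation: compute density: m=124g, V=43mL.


ρ = mass/volume
= 124/43
= 2.884 g/mL

2.884 g/mL


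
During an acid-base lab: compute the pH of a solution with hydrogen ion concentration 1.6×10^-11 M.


pH = -log10([H+]) = -log10(1.6×10^-11)
= 11 - log10(1.6)
= 11 - 0.2
= 10.8

10.8


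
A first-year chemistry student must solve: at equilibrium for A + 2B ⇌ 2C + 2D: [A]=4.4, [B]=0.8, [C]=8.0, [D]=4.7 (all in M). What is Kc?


Kc = [C]^2[D]^2/([A][B]^2)
= (8.0^2 × 4.7^2)/(4.4^1 × 0.8^2)
= 1413.76/2.816
= 502.0

502.0


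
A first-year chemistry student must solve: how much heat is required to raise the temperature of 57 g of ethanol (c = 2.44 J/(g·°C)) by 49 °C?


q = mcΔT = 57 × 2.44 × 49
= 6814.92 J

6814.92 J


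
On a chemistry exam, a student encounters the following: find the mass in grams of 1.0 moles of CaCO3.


M(CaCO3) = 100.09 g/mol
mass = n × M = 1.0 × 100.09 = 100.09 g

100.09 g


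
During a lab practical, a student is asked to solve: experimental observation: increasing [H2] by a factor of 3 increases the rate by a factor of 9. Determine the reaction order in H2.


rate ∝ [H2]^n
3^n = 9 → n = 2
Order in H2: 2

2


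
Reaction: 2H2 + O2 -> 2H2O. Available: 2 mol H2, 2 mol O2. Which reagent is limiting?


Mole ratio available / coefficient:
  H2: 2/2 = 1.000
  O2: 2/1 = 2.000
Smaller ratio is limiting.

H2


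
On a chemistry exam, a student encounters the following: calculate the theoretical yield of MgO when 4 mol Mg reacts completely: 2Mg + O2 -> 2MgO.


Mole ratio MgO:Mg = 2:2
n(MgO) = 4 × 2/2 = 4.000 mol
mass = 4.000 × 40.31 = 161.24 g

161.24 g


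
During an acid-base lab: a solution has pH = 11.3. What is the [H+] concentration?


[H+] = 10^(-pH) = 10^(-11.3)
= 5.01×10^-12 M

5.01×10^-12 M


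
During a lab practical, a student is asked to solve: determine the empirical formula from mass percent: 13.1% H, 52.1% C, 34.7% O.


Assume 100 g sample. Moles of each element:
  H: 13.1/1.008 = 12.996 mol
  C: 52.1/12.01 = 4.338 mol
  O: 34.7/16.0 = 2.169 mol
Divide by smallest (2.169):
  H: 12.996/2.169 = 5.99
  C: 4.338/2.169 = 2.0
  O: 2.169/2.169 = 1.0
Empirical formula: C2H6O

C2H6O


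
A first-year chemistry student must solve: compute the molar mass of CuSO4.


M(CuSO4) = 1×63.55 + 1×32.07 + 4×16.0
= 63.55 + 32.07 + 64.0
= 159.62 g/mol

159.62 g/mol


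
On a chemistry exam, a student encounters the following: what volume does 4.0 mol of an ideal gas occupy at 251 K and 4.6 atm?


PV = nRT  (R = 0.08206 L·atm/(mol·K))
V = nRT/P = 4.0×0.08206×251/4.6
= 17.91 L

17.91 L


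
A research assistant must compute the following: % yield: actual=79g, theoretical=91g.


% yield = actual/theoretical × 100
= 79/91 × 100
= 86.81%

86.81%


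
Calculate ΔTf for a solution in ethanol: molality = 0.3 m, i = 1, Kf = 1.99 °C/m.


ΔTf = Kf × m × i
= 1.99 × 0.3 × 1
= 0.597 °C

0.597 °C


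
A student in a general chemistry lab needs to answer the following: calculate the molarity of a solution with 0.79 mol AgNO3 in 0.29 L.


M = n/V = 0.79/0.29 = 2.724 mol/L

2.724 M


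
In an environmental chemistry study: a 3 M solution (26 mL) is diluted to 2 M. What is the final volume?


C1V1 = C2V2
3 × 26 = 2 × V2
V2 = 78/2 = 39.0 mL

39.0 mL


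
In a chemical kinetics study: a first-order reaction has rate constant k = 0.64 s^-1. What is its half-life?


t½ = ln2/k = 0.693147/(0.64 s^-1)
= 1.083 s

1.083 s


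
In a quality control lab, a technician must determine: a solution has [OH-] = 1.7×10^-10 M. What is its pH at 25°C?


pOH = -log10([OH-]) = -log10(1.7×10^-10)
= 10 - log10(1.7) = 9.77
pH = 14 - pOH = 14 - 9.77 = 4.23

4.23


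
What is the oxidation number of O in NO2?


O is usually -2
Oxidation number: -2

-2


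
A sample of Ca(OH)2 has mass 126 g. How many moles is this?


M(Ca(OH)2) = 74.1 g/mol
n = mass/M = 126/74.1 = 1.7004 mol

1.7004 mol


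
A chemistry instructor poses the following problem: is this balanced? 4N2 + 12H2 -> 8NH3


Equation: 4N2 + 12H2 -> 8NH3
Check atoms: H: 24=24, N: 8=8
Balanced

Yes, balanced


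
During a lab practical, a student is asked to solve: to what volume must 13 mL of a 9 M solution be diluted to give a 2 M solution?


C1V1 = C2V2
9 × 13 = 2 × V2
V2 = 117/2 = 58.5 mL

58.5 mL


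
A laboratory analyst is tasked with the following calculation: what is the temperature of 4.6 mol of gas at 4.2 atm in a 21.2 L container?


PV = nRT  (R = 0.08206 L·atm/(mol·K))
T = PV/(nR) = 4.2×21.2/(4.6×0.08206)
= 89.04/0.377476
= 235.88 K

235.88 K


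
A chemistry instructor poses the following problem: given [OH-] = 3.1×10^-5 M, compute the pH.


pOH = -log10([OH-]) = -log10(3.1×10^-5)
= 5 - log10(3.1) = 4.51
pH = 14 - pOH = 14 - 4.51 = 9.49

9.49


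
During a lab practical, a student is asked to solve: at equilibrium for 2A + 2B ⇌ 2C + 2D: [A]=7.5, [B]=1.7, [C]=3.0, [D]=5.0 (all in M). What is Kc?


Kc = [C]^2[D]^2/([A]^2[B]^2)
= (3.0^2 × 5.0^2)/(7.5^2 × 1.7^2)
= 225/162.5625
= 1.384

1.384


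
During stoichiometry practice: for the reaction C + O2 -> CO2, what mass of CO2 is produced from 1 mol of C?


Mole ratio CO2:C = 1:1
n(CO2) = 1 × 1/1 = 1.000 mol
mass = 1.000 × 44.01 = 44.01 g

44.01 g


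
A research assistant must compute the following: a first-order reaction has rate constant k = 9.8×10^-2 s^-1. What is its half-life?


t½ = ln2/k = 0.693147/(9.8×10^-2 s^-1)
= 7.073 s

7.073 s


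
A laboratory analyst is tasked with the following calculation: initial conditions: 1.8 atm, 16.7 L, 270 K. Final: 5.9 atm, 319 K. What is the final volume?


P1V1/T1 = P2V2/T2
V2 = P1V1T2/(T1P2)
= 1.8×16.7×319/(270×5.9)
= 6.02 L

6.02 L


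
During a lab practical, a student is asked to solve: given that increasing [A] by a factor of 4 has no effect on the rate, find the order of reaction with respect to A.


rate ∝ [A]^n
rate ∝ [A]^0
Order in A: 0

0


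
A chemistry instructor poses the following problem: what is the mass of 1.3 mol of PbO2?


M(PbO2) = 239.2 g/mol
mass = n × M = 1.3 × 239.2 = 310.96 g

310.96 g


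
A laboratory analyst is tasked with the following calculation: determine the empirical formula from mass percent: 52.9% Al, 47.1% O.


Assume 100 g sample. Moles of each element:
  Al: 52.9/26.98 = 1.961 mol
  O: 47.1/16.0 = 2.944 mol
Divide by smallest (1.961):
  Al: 1.961/1.961 = 1.0
  O: 2.944/1.961 = 1.5
Multiply all ratios by 2 to obtain whole numbers.
Empirical formula: Al2O3

Al2O3
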